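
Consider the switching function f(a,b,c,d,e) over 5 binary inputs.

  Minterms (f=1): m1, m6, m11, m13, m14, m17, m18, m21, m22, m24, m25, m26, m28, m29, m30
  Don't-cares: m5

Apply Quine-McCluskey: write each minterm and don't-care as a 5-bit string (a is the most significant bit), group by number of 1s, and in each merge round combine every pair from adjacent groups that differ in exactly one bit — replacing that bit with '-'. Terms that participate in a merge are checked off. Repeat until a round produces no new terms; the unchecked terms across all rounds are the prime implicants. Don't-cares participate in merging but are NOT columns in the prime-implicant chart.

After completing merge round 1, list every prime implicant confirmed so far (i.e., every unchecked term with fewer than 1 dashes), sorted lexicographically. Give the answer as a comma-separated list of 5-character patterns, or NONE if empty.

01011

Round 0: 00001✓ 00101✓ 00110✓ 01011 01101✓ 01110✓ 10001✓ 10010✓ 10101✓ 10110✓ 11000✓ 11001✓ 11010✓ 11100✓ 11101✓ 11110✓
Round 1: -0001✓ -0101✓ -0110✓ -1101✓ -1110✓ 0-101✓ 0-110✓ 00-01✓ 1-001✓ 1-010✓ 1-101✓ 1-110✓ 10-01✓ 10-10✓ 11-00✓ 11-01✓ 11-10✓ 110-0✓ 1100-✓ 111-0✓ 1110-✓
Round 2: --101 --110 -0-01 1--01 1--10 11--0 11-0-
PIs = {--101, --110, -0-01, 01011, 1--01, 1--10, 11--0, 11-0-}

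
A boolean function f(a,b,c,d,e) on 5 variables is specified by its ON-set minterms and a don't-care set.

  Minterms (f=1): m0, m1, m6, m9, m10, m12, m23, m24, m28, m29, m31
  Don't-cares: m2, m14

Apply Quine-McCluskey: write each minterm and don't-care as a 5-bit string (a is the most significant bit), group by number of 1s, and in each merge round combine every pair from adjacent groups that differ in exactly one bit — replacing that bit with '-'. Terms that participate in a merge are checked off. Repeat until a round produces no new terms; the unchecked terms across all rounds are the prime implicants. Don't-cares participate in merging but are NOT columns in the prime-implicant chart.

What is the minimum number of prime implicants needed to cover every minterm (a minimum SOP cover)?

7

size-2^0 implicants → 00000(✓)  00001(✓)  00010(✓)  00110(✓)  01001(✓)  01010(✓)  01100(✓)  01110(✓)  10111(✓)  11000(✓)  11100(✓)  11101(✓)  11111(✓)
size-2^1 implicants → -1100  0-001  0-010(✓)  0-110(✓)  00-10(✓)  000-0  0000-  01-10(✓)  011-0  1-111  11-00  111-1  1110-
size-2^2 implicants → 0--10
Unchecked terms (primes): -1100, 0--10, 0-001, 000-0, 0000-, 011-0, 1-111, 11-00, 111-1, 1110-
Minterm coverage:
  m0 ⊆ 000-0,0000-
  m1 ⊆ 0-001,0000-
  m6 ⊆ 0--10 [E]
  m9 ⊆ 0-001 [E]
  m10 ⊆ 0--10 [E]
  m12 ⊆ -1100,011-0
  m23 ⊆ 1-111 [E]
  m24 ⊆ 11-00 [E]
  m28 ⊆ -1100,11-00,1110-
  m29 ⊆ 111-1,1110-
  m31 ⊆ 1-111,111-1
E = {0--10, 0-001, 1-111, 11-00}
Petrick residual → -1100, 000-0, 111-1
Cover = bcd'e' + a'de' + a'c'd'e + a'b'c'e' + acde + abd'e' + abce  |cover|=7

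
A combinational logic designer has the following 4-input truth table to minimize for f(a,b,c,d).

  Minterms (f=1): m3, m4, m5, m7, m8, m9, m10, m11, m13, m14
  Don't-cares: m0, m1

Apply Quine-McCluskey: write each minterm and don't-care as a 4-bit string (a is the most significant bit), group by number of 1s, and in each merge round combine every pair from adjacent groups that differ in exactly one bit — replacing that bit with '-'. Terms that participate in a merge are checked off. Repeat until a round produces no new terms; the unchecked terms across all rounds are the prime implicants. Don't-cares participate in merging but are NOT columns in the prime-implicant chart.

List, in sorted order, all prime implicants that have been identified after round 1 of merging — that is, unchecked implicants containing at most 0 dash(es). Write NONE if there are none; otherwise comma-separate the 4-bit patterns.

size-2^0 implicants → 0000(✓)  0001(✓)  0011(✓)  0100(✓)  0101(✓)  0111(✓)  1000(✓)  1001(✓)  1010(✓)  1011(✓)  1101(✓)  1110(✓)
size-2^1 implicants → -000(✓)  -001(✓)  -011(✓)  -101(✓)  0-00(✓)  0-01(✓)  0-11(✓)  00-1(✓)  000-(✓)  01-1(✓)  010-(✓)  1-01(✓)  1-10  10-0(✓)  10-1(✓)  100-(✓)  101-(✓)
size-2^2 implicants → --01  -0-1  -00-  0--1  0-0-  10--
Unchecked terms (primes): --01, -0-1, -00-, 0--1, 0-0-, 1-10, 10--

NONE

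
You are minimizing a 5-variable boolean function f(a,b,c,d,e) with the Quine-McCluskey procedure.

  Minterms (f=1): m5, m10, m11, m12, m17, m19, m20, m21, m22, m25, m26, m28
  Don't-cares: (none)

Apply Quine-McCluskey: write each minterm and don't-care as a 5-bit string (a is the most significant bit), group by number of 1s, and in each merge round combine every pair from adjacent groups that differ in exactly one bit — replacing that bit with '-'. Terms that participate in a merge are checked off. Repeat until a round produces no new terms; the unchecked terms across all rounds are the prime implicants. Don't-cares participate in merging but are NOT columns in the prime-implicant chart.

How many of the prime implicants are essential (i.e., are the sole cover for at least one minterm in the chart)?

Round 0: 00101✓ 01010✓ 01011✓ 01100✓ 10001✓ 10011✓ 10100✓ 10101✓ 10110✓ 11001✓ 11010✓ 11100✓
Round 1: -0101 -1010 -1100 0101- 1-001 1-100 10-01 100-1 101-0 1010-
PIs = {-0101, -1010, -1100, 0101-, 1-001, 1-100, 10-01, 100-1, 101-0, 1010-}
Coverage chart:
  m5: -0101 ←essential
  m10: -1010,0101-
  m11: 0101- ←essential
  m12: -1100 ←essential
  m17: 1-001,10-01,100-1
  m19: 100-1 ←essential
  m20: 1-100,101-0,1010-
  m21: -0101,10-01,1010-
  m22: 101-0 ←essential
  m25: 1-001 ←essential
  m26: -1010 ←essential
  m28: -1100,1-100
Essential: -0101, -1010, -1100, 0101-, 1-001, 100-1, 101-0

7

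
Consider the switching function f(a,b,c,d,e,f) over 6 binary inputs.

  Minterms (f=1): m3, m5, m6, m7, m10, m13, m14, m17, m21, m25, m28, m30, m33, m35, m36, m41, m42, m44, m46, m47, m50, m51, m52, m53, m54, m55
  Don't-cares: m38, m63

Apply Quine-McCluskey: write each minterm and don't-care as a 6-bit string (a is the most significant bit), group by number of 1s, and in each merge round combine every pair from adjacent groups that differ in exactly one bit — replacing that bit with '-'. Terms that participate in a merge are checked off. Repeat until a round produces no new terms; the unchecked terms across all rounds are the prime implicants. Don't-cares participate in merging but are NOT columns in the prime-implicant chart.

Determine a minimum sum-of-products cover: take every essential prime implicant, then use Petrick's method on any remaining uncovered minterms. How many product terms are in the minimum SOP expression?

12

[col 0] 000011*, 000101*, 000110*, 000111*, 001010*, 001101*, 001110*, 010001*, 010101*, 011001*, 011100*, 011110*, 100001*, 100011*, 100100*, 100110*, 101001*, 101010*, 101100*, 101110*, 101111*, 110010*, 110011*, 110100*, 110101*, 110110*, 110111*, 111111*
[col 1] -00011, -00110*, -01010*, -01110*, -10101, 0-0101, 0-1110, 00-101, 00-110*, 000-11, 0001-1, 00011-, 001-10*, 01-001, 010-01, 0111-0, 1-0011, 1-0100*, 1-0110*, 1-1111, 10-001, 10-100*, 10-110*, 1000-1, 1001-0*, 101-10*, 1011-0*, 10111-, 11-111, 110-10*, 110-11*, 11001-*, 1101-0*, 1101-1*, 11010-*, 11011-*
[col 2] -0-110, -01-10, 1-01-0, 10-1-0, 110-1-, 1101--
Prime implicants: -0-110, -00011, -01-10, -10101, 0-0101, 0-1110, 00-101, 000-11, 0001-1, 00011-, 01-001, 010-01, 0111-0, 1-0011, 1-01-0, 1-1111, 10-001, 10-1-0, 1000-1, 10111-, 11-111, 110-1-, 1101--
PI chart (minterm → PIs covering it):
  3 | -00011,000-11
  5 | 0-0101,00-101,0001-1
  6 | -0-110,00011-
  7 | 000-11,0001-1,00011-
  10 | -01-10  (sole → essential)
  13 | 00-101  (sole → essential)
  14 | -0-110,-01-10,0-1110
  17 | 01-001,010-01
  21 | -10101,0-0101,010-01
  25 | 01-001  (sole → essential)
  28 | 0111-0  (sole → essential)
  30 | 0-1110,0111-0
  33 | 10-001,1000-1
  35 | -00011,1-0011,1000-1
  36 | 1-01-0,10-1-0
  41 | 10-001  (sole → essential)
  42 | -01-10  (sole → essential)
  44 | 10-1-0  (sole → essential)
  46 | -0-110,-01-10,10-1-0,10111-
  47 | 1-1111,10111-
  50 | 110-1-  (sole → essential)
  51 | 1-0011,110-1-
  52 | 1-01-0,1101--
  53 | -10101,1101--
  54 | 1-01-0,110-1-,1101--
  55 | 11-111,110-1-,1101--
Essential prime implicants: -01-10, 00-101, 01-001, 0111-0, 10-001, 10-1-0, 110-1-
Petrick residual → -00011, -10101, 00011-, 1-01-0, 1-1111
Minimum SOP uses 12 PIs: b'c'd'ef + b'cef' + bc'de'f + a'b'de'f + a'b'c'de + a'bd'e'f + a'bcdf' + ac'df' + acdef + ab'd'e'f + ab'df' + abc'e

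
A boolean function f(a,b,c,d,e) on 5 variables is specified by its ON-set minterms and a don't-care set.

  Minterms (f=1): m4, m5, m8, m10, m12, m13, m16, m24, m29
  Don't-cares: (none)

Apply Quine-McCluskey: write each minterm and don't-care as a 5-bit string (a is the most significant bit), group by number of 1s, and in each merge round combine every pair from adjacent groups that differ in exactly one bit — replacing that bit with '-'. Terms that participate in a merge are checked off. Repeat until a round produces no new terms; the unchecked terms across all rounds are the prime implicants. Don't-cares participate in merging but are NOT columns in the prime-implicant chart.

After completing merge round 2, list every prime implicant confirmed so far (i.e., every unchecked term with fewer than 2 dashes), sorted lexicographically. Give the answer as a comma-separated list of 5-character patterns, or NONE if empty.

-1000, -1101, 01-00, 010-0, 1-000

[col 0] 00100*, 00101*, 01000*, 01010*, 01100*, 01101*, 10000*, 11000*, 11101*
[col 1] -1000, -1101, 0-100*, 0-101*, 0010-*, 01-00, 010-0, 0110-*, 1-000
[col 2] 0-10-
Prime implicants: -1000, -1101, 0-10-, 01-00, 010-0, 1-000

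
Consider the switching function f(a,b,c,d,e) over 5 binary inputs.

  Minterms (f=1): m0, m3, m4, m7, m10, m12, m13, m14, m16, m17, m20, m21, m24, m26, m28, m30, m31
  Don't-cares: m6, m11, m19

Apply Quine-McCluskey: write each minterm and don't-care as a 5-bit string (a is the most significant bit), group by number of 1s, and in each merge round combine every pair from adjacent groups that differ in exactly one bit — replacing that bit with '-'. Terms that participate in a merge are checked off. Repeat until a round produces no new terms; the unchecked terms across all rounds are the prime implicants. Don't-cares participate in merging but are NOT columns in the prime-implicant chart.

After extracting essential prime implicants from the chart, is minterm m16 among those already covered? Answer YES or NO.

YES

[col 0] 00000*, 00011*, 00100*, 00110*, 00111*, 01010*, 01011*, 01100*, 01101*, 01110*, 10000*, 10001*, 10011*, 10100*, 10101*, 11000*, 11010*, 11100*, 11110*, 11111*
[col 1] -0000*, -0011, -0100*, -1010*, -1100*, -1110*, 0-011, 0-100*, 0-110*, 00-00*, 00-11, 001-0*, 0011-, 01-10*, 0101-, 011-0*, 0110-, 1-000*, 1-100*, 10-00*, 10-01*, 100-1, 1000-*, 1010-*, 11-00*, 11-10*, 110-0*, 111-0*, 1111-
[col 2] --100, -0-00, -1-10, -11-0, 0-1-0, 1--00, 10-0-, 11--0
Prime implicants: --100, -0-00, -0011, -1-10, -11-0, 0-011, 0-1-0, 00-11, 0011-, 0101-, 0110-, 1--00, 10-0-, 100-1, 11--0, 1111-
PI chart (minterm → PIs covering it):
  0 | -0-00  (sole → essential)
  3 | -0011,0-011,00-11
  4 | --100,-0-00,0-1-0
  7 | 00-11,0011-
  10 | -1-10,0101-
  12 | --100,-11-0,0-1-0,0110-
  13 | 0110-  (sole → essential)
  14 | -1-10,-11-0,0-1-0
  16 | -0-00,1--00,10-0-
  17 | 10-0-,100-1
  20 | --100,-0-00,1--00,10-0-
  21 | 10-0-  (sole → essential)
  24 | 1--00,11--0
  26 | -1-10,11--0
  28 | --100,-11-0,1--00,11--0
  30 | -1-10,-11-0,11--0,1111-
  31 | 1111-  (sole → essential)
Essential prime implicants: -0-00, 0110-, 10-0-, 1111-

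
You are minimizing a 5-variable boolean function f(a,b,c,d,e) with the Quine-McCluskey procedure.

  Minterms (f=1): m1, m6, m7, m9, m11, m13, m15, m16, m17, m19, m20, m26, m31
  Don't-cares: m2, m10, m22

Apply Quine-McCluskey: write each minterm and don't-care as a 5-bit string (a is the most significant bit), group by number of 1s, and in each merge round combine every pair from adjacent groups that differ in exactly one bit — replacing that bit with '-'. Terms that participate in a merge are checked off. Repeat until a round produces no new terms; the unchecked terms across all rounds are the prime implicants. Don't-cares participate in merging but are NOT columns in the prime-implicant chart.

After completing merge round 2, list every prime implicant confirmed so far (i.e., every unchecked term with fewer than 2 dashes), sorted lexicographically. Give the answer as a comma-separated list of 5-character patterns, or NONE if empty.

-0001, -0110, -1010, -1111, 0-001, 0-010, 0-111, 00-10, 0011-, 0101-, 10-00, 100-1, 1000-, 101-0

Round 0: 00001✓ 00010✓ 00110✓ 00111✓ 01001✓ 01010✓ 01011✓ 01101✓ 01111✓ 10000✓ 10001✓ 10011✓ 10100✓ 10110✓ 11010✓ 11111✓
Round 1: -0001 -0110 -1010 -1111 0-001 0-010 0-111 00-10 0011- 01-01✓ 01-11✓ 010-1✓ 0101- 011-1✓ 10-00 100-1 1000- 101-0
Round 2: 01--1
PIs = {-0001, -0110, -1010, -1111, 0-001, 0-010, 0-111, 00-10, 0011-, 01--1, 0101-, 10-00, 100-1, 1000-, 101-0}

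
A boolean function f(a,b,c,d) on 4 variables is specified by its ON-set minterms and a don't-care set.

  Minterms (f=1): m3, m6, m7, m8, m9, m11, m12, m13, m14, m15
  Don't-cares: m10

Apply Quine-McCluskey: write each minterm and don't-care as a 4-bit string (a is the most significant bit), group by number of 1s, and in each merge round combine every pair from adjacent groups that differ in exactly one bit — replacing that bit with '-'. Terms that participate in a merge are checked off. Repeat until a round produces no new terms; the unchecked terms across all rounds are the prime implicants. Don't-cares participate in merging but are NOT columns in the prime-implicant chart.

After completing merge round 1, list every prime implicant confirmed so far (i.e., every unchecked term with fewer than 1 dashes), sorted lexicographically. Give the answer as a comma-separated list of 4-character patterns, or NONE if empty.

NONE

[col 0] 0011*, 0110*, 0111*, 1000*, 1001*, 1010*, 1011*, 1100*, 1101*, 1110*, 1111*
[col 1] -011*, -110*, -111*, 0-11*, 011-*, 1-00*, 1-01*, 1-10*, 1-11*, 10-0*, 10-1*, 100-*, 101-*, 11-0*, 11-1*, 110-*, 111-*
[col 2] --11, -11-, 1--0*, 1--1*, 1-0-*, 1-1-*, 10--*, 11--*
[col 3] 1---
Prime implicants: --11, -11-, 1---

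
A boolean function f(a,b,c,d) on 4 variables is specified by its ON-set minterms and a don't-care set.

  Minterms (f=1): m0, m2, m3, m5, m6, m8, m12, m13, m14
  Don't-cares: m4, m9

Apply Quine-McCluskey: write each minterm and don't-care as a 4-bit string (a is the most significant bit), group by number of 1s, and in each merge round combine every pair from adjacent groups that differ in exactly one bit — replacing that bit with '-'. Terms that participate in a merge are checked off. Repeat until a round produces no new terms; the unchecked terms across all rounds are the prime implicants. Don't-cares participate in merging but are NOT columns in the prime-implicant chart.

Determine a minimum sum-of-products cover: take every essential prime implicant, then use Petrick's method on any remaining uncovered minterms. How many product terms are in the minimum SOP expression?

4

Round 0: 0000✓ 0010✓ 0011✓ 0100✓ 0101✓ 0110✓ 1000✓ 1001✓ 1100✓ 1101✓ 1110✓
Round 1: -000✓ -100✓ -101✓ -110✓ 0-00✓ 0-10✓ 00-0✓ 001- 01-0✓ 010-✓ 1-00✓ 1-01✓ 100-✓ 11-0✓ 110-✓
Round 2: --00 -1-0 -10- 0--0 1-0-
PIs = {--00, -1-0, -10-, 0--0, 001-, 1-0-}
Coverage chart:
  m0: --00,0--0
  m2: 0--0,001-
  m3: 001- ←essential
  m5: -10- ←essential
  m6: -1-0,0--0
  m8: --00,1-0-
  m12: --00,-1-0,-10-,1-0-
  m13: -10-,1-0-
  m14: -1-0 ←essential
Essential: -1-0, -10-, 001-
Petrick residual → --00
Min cover (4 terms): c'd' + bd' + bc' + a'b'c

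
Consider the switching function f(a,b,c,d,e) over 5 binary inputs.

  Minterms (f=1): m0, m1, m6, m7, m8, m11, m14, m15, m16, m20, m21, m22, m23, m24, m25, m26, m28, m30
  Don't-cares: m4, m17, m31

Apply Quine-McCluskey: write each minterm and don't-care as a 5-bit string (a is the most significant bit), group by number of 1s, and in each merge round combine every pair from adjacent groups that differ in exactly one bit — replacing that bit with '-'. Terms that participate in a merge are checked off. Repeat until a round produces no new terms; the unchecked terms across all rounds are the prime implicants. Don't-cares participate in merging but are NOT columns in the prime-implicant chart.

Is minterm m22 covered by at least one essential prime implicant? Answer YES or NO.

[col 0] 00000*, 00001*, 00100*, 00110*, 00111*, 01000*, 01011*, 01110*, 01111*, 10000*, 10001*, 10100*, 10101*, 10110*, 10111*, 11000*, 11001*, 11010*, 11100*, 11110*, 11111*
[col 1] -0000*, -0001*, -0100*, -0110*, -0111*, -1000*, -1110*, -1111*, 0-000*, 0-110*, 0-111*, 00-00*, 0000-*, 001-0*, 0011-*, 01-11, 0111-*, 1-000*, 1-001*, 1-100*, 1-110*, 1-111*, 10-00*, 10-01*, 1000-*, 101-0*, 101-1*, 1010-*, 1011-*, 11-00*, 11-10*, 110-0*, 1100-*, 111-0*, 1111-*
[col 2] --000, --110*, --111*, -0-00, -000-, -01-0, -011-*, -111-*, 0-11-*, 1--00, 1-00-, 1-1-0, 1-11-*, 10-0-, 101--, 11--0
[col 3] --11-
Prime implicants: --000, --11-, -0-00, -000-, -01-0, 01-11, 1--00, 1-00-, 1-1-0, 10-0-, 101--, 11--0
PI chart (minterm → PIs covering it):
  0 | --000,-0-00,-000-
  1 | -000-  (sole → essential)
  6 | --11-,-01-0
  7 | --11-  (sole → essential)
  8 | --000  (sole → essential)
  11 | 01-11  (sole → essential)
  14 | --11-  (sole → essential)
  15 | --11-,01-11
  16 | --000,-0-00,-000-,1--00,1-00-,10-0-
  20 | -0-00,-01-0,1--00,1-1-0,10-0-,101--
  21 | 10-0-,101--
  22 | --11-,-01-0,1-1-0,101--
  23 | --11-,101--
  24 | --000,1--00,1-00-,11--0
  25 | 1-00-  (sole → essential)
  26 | 11--0  (sole → essential)
  28 | 1--00,1-1-0,11--0
  30 | --11-,1-1-0,11--0
Essential prime implicants: --000, --11-, -000-, 01-11, 1-00-, 11--0

YES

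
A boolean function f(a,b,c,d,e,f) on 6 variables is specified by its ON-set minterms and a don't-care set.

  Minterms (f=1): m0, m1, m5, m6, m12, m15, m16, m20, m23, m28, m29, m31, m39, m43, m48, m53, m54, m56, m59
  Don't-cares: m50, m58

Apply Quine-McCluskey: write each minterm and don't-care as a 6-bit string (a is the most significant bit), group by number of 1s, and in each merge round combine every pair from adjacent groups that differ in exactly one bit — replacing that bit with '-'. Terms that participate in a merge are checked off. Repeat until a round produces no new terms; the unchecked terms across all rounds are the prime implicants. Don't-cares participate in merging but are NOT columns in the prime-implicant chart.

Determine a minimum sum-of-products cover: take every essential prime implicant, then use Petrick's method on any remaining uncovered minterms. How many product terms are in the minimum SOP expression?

size-2^0 implicants → 000000(✓)  000001(✓)  000101(✓)  000110  001100(✓)  001111(✓)  010000(✓)  010100(✓)  010111(✓)  011100(✓)  011101(✓)  011111(✓)  100111  101011(✓)  110000(✓)  110010(✓)  110101  110110(✓)  111000(✓)  111010(✓)  111011(✓)
size-2^1 implicants → -10000  0-0000  0-1100  0-1111  000-01  00000-  01-100  01-111  010-00  0111-1  01110-  1-1011  11-000(✓)  11-010(✓)  110-10  1100-0(✓)  1110-0(✓)  11101-
size-2^2 implicants → 11-0-0
Unchecked terms (primes): -10000, 0-0000, 0-1100, 0-1111, 000-01, 00000-, 000110, 01-100, 01-111, 010-00, 0111-1, 01110-, 1-1011, 100111, 11-0-0, 110-10, 110101, 11101-
Minterm coverage:
  m0 ⊆ 0-0000,00000-
  m1 ⊆ 000-01,00000-
  m5 ⊆ 000-01 [E]
  m6 ⊆ 000110 [E]
  m12 ⊆ 0-1100 [E]
  m15 ⊆ 0-1111 [E]
  m16 ⊆ -10000,0-0000,010-00
  m20 ⊆ 01-100,010-00
  m23 ⊆ 01-111 [E]
  m28 ⊆ 0-1100,01-100,01110-
  m29 ⊆ 0111-1,01110-
  m31 ⊆ 0-1111,01-111,0111-1
  m39 ⊆ 100111 [E]
  m43 ⊆ 1-1011 [E]
  m48 ⊆ -10000,11-0-0
  m53 ⊆ 110101 [E]
  m54 ⊆ 110-10 [E]
  m56 ⊆ 11-0-0 [E]
  m59 ⊆ 1-1011,11101-
E = {0-1100, 0-1111, 000-01, 000110, 01-111, 1-1011, 100111, 11-0-0, 110-10, 110101}
Petrick residual → 0-0000, 01-100, 0111-1
Cover = a'c'd'e'f' + a'cde'f' + a'cdef + a'b'c'e'f + a'b'c'def' + a'bde'f' + a'bdef + a'bcdf + acd'ef + ab'c'def + abd'f' + abc'ef' + abc'de'f  |cover|=13

13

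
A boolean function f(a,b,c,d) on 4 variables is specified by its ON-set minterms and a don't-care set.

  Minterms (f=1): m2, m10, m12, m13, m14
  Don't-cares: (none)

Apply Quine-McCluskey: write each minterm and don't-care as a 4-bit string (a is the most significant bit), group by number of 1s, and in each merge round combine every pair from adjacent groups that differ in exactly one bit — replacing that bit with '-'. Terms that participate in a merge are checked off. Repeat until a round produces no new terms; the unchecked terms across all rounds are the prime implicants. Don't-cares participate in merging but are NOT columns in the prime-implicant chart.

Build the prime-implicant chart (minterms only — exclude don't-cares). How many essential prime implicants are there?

2

size-2^0 implicants → 0010(✓)  1010(✓)  1100(✓)  1101(✓)  1110(✓)
size-2^1 implicants → -010  1-10  11-0  110-
Unchecked terms (primes): -010, 1-10, 11-0, 110-
Minterm coverage:
  m2 ⊆ -010 [E]
  m10 ⊆ -010,1-10
  m12 ⊆ 11-0,110-
  m13 ⊆ 110- [E]
  m14 ⊆ 1-10,11-0
E = {-010, 110-}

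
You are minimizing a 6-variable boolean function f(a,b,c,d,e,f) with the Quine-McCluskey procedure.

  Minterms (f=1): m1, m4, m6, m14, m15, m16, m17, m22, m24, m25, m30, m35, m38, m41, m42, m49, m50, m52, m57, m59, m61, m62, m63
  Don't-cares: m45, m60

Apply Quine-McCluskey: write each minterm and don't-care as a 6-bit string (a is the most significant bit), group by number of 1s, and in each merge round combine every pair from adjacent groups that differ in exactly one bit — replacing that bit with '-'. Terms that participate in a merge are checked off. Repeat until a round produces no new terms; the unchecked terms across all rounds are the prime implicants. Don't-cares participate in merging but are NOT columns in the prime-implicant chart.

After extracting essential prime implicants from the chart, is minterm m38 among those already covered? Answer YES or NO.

YES

size-2^0 implicants → 000001(✓)  000100(✓)  000110(✓)  001110(✓)  001111(✓)  010000(✓)  010001(✓)  010110(✓)  011000(✓)  011001(✓)  011110(✓)  100011  100110(✓)  101001(✓)  101010  101101(✓)  110001(✓)  110010  110100(✓)  111001(✓)  111011(✓)  111100(✓)  111101(✓)  111110(✓)  111111(✓)
size-2^1 implicants → -00110  -10001(✓)  -11001(✓)  -11110  0-0001  0-0110(✓)  0-1110(✓)  00-110(✓)  0001-0  00111-  01-000(✓)  01-001(✓)  01-110(✓)  01000-(✓)  01100-(✓)  1-1001(✓)  1-1101(✓)  101-01(✓)  11-001(✓)  11-100  111-01(✓)  111-11(✓)  1110-1(✓)  1111-0(✓)  1111-1(✓)  11110-(✓)  11111-(✓)
size-2^2 implicants → -1-001  0--110  01-00-  1-1-01  111--1  1111--
Unchecked terms (primes): -00110, -1-001, -11110, 0--110, 0-0001, 0001-0, 00111-, 01-00-, 1-1-01, 100011, 101010, 11-100, 110010, 111--1, 1111--
Minterm coverage:
  m1 ⊆ 0-0001 [E]
  m4 ⊆ 0001-0 [E]
  m6 ⊆ -00110,0--110,0001-0
  m14 ⊆ 0--110,00111-
  m15 ⊆ 00111- [E]
  m16 ⊆ 01-00- [E]
  m17 ⊆ -1-001,0-0001,01-00-
  m22 ⊆ 0--110 [E]
  m24 ⊆ 01-00- [E]
  m25 ⊆ -1-001,01-00-
  m30 ⊆ -11110,0--110
  m35 ⊆ 100011 [E]
  m38 ⊆ -00110 [E]
  m41 ⊆ 1-1-01 [E]
  m42 ⊆ 101010 [E]
  m49 ⊆ -1-001 [E]
  m50 ⊆ 110010 [E]
  m52 ⊆ 11-100 [E]
  m57 ⊆ -1-001,1-1-01,111--1
  m59 ⊆ 111--1 [E]
  m61 ⊆ 1-1-01,111--1,1111--
  m62 ⊆ -11110,1111--
  m63 ⊆ 111--1,1111--
E = {-00110, -1-001, 0--110, 0-0001, 0001-0, 00111-, 01-00-, 1-1-01, 100011, 101010, 11-100, 110010, 111--1}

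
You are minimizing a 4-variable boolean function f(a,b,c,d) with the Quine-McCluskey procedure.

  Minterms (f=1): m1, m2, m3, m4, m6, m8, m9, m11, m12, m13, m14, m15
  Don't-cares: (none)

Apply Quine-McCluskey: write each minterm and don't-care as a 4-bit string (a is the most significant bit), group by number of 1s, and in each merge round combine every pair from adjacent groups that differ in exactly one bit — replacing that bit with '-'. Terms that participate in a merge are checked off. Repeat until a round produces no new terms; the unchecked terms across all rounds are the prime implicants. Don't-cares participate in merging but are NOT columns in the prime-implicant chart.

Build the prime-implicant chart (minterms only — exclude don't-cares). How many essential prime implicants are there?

[col 0] 0001*, 0010*, 0011*, 0100*, 0110*, 1000*, 1001*, 1011*, 1100*, 1101*, 1110*, 1111*
[col 1] -001*, -011*, -100*, -110*, 0-10, 00-1*, 001-, 01-0*, 1-00*, 1-01*, 1-11*, 10-1*, 100-*, 11-0*, 11-1*, 110-*, 111-*
[col 2] -0-1, -1-0, 1--1, 1-0-, 11--
Prime implicants: -0-1, -1-0, 0-10, 001-, 1--1, 1-0-, 11--
PI chart (minterm → PIs covering it):
  1 | -0-1  (sole → essential)
  2 | 0-10,001-
  3 | -0-1,001-
  4 | -1-0  (sole → essential)
  6 | -1-0,0-10
  8 | 1-0-  (sole → essential)
  9 | -0-1,1--1,1-0-
  11 | -0-1,1--1
  12 | -1-0,1-0-,11--
  13 | 1--1,1-0-,11--
  14 | -1-0,11--
  15 | 1--1,11--
Essential prime implicants: -0-1, -1-0, 1-0-

3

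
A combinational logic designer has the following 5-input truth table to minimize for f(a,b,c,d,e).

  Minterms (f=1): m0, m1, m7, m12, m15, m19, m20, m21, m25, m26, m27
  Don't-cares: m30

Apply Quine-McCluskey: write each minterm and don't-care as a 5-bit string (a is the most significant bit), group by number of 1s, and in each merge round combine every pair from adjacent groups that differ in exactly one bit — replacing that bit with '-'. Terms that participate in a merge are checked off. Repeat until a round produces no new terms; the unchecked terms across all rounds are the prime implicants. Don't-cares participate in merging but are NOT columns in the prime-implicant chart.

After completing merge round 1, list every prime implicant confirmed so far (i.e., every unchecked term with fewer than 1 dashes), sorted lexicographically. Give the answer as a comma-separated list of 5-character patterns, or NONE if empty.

01100

Round 0: 00000✓ 00001✓ 00111✓ 01100 01111✓ 10011✓ 10100✓ 10101✓ 11001✓ 11010✓ 11011✓ 11110✓
Round 1: 0-111 0000- 1-011 1010- 11-10 110-1 1101-
PIs = {0-111, 0000-, 01100, 1-011, 1010-, 11-10, 110-1, 1101-}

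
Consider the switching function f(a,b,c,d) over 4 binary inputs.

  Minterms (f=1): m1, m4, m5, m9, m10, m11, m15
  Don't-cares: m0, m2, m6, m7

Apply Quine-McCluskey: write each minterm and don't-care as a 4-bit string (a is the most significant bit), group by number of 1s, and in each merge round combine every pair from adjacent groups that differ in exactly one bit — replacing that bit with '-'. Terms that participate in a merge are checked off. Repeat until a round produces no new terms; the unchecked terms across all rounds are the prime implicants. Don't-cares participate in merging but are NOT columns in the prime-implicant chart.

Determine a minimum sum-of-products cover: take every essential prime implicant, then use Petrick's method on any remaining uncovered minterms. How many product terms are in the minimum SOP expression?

[col 0] 0000*, 0001*, 0010*, 0100*, 0101*, 0110*, 0111*, 1001*, 1010*, 1011*, 1111*
[col 1] -001, -010, -111, 0-00*, 0-01*, 0-10*, 00-0*, 000-*, 01-0*, 01-1*, 010-*, 011-*, 1-11, 10-1, 101-
[col 2] 0--0, 0-0-, 01--
Prime implicants: -001, -010, -111, 0--0, 0-0-, 01--, 1-11, 10-1, 101-
PI chart (minterm → PIs covering it):
  1 | -001,0-0-
  4 | 0--0,0-0-,01--
  5 | 0-0-,01--
  9 | -001,10-1
  10 | -010,101-
  11 | 1-11,10-1,101-
  15 | -111,1-11
(no essential prime implicants)
Petrick residual → -001, -010, 0-0-, 1-11
Minimum SOP uses 4 PIs: b'c'd + b'cd' + a'c' + acd

4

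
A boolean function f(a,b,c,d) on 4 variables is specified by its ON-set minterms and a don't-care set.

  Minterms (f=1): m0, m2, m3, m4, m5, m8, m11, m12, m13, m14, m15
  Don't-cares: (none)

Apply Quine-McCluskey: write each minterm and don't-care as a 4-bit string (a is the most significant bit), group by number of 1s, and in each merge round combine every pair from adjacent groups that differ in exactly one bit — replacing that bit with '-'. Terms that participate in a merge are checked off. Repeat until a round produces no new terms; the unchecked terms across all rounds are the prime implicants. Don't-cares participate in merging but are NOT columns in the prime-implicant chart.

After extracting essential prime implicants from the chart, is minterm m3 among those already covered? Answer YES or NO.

NO

Round 0: 0000✓ 0010✓ 0011✓ 0100✓ 0101✓ 1000✓ 1011✓ 1100✓ 1101✓ 1110✓ 1111✓
Round 1: -000✓ -011 -100✓ -101✓ 0-00✓ 00-0 001- 010-✓ 1-00✓ 1-11 11-0✓ 11-1✓ 110-✓ 111-✓
Round 2: --00 -10- 11--
PIs = {--00, -011, -10-, 00-0, 001-, 1-11, 11--}
Coverage chart:
  m0: --00,00-0
  m2: 00-0,001-
  m3: -011,001-
  m4: --00,-10-
  m5: -10- ←essential
  m8: --00 ←essential
  m11: -011,1-11
  m12: --00,-10-,11--
  m13: -10-,11--
  m14: 11-- ←essential
  m15: 1-11,11--
Essential: --00, -10-, 11--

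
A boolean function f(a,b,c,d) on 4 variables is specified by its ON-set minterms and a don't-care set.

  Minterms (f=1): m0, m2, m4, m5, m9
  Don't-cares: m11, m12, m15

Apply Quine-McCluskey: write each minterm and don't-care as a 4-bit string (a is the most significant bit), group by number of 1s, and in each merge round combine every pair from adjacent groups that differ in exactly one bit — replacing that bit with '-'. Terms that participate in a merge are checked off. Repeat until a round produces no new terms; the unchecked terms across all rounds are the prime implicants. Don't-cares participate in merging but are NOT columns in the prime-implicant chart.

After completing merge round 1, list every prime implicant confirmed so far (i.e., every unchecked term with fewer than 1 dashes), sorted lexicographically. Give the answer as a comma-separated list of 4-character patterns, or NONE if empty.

size-2^0 implicants → 0000(✓)  0010(✓)  0100(✓)  0101(✓)  1001(✓)  1011(✓)  1100(✓)  1111(✓)
size-2^1 implicants → -100  0-00  00-0  010-  1-11  10-1
Unchecked terms (primes): -100, 0-00, 00-0, 010-, 1-11, 10-1

NONE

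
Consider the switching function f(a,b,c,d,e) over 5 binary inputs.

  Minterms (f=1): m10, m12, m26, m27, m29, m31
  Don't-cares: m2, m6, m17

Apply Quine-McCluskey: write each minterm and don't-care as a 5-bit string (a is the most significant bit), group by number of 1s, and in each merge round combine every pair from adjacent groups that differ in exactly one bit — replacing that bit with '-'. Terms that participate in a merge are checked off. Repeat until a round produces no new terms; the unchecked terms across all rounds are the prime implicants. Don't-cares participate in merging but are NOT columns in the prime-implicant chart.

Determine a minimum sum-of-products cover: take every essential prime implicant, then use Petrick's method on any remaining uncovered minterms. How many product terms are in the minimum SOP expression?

size-2^0 implicants → 00010(✓)  00110(✓)  01010(✓)  01100  10001  11010(✓)  11011(✓)  11101(✓)  11111(✓)
size-2^1 implicants → -1010  0-010  00-10  11-11  1101-  111-1
Unchecked terms (primes): -1010, 0-010, 00-10, 01100, 10001, 11-11, 1101-, 111-1
Minterm coverage:
  m10 ⊆ -1010,0-010
  m12 ⊆ 01100 [E]
  m26 ⊆ -1010,1101-
  m27 ⊆ 11-11,1101-
  m29 ⊆ 111-1 [E]
  m31 ⊆ 11-11,111-1
E = {01100, 111-1}
Petrick residual → -1010, 11-11
Cover = bc'de' + a'bcd'e' + abde + abce  |cover|=4

4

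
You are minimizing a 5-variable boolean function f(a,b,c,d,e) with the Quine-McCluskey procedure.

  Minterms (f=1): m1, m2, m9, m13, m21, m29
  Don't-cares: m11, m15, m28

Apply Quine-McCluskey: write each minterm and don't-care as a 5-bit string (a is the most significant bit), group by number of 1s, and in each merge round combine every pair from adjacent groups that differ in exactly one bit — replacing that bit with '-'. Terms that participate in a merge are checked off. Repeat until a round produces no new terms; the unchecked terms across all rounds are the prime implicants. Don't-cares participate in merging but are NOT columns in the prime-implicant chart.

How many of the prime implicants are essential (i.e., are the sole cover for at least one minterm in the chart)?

3

Round 0: 00001✓ 00010 01001✓ 01011✓ 01101✓ 01111✓ 10101✓ 11100✓ 11101✓
Round 1: -1101 0-001 01-01✓ 01-11✓ 010-1✓ 011-1✓ 1-101 1110-
Round 2: 01--1
PIs = {-1101, 0-001, 00010, 01--1, 1-101, 1110-}
Coverage chart:
  m1: 0-001 ←essential
  m2: 00010 ←essential
  m9: 0-001,01--1
  m13: -1101,01--1
  m21: 1-101 ←essential
  m29: -1101,1-101,1110-
Essential: 0-001, 00010, 1-101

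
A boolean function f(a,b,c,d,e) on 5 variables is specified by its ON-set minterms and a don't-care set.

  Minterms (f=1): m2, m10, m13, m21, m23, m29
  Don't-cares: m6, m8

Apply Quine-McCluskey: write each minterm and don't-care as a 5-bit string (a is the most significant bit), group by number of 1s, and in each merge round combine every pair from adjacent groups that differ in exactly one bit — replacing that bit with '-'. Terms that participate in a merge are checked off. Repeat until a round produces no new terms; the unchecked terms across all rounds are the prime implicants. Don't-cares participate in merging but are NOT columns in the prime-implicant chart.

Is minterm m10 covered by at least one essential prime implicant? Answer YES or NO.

[col 0] 00010*, 00110*, 01000*, 01010*, 01101*, 10101*, 10111*, 11101*
[col 1] -1101, 0-010, 00-10, 010-0, 1-101, 101-1
Prime implicants: -1101, 0-010, 00-10, 010-0, 1-101, 101-1
PI chart (minterm → PIs covering it):
  2 | 0-010,00-10
  10 | 0-010,010-0
  13 | -1101  (sole → essential)
  21 | 1-101,101-1
  23 | 101-1  (sole → essential)
  29 | -1101,1-101
Essential prime implicants: -1101, 101-1

NO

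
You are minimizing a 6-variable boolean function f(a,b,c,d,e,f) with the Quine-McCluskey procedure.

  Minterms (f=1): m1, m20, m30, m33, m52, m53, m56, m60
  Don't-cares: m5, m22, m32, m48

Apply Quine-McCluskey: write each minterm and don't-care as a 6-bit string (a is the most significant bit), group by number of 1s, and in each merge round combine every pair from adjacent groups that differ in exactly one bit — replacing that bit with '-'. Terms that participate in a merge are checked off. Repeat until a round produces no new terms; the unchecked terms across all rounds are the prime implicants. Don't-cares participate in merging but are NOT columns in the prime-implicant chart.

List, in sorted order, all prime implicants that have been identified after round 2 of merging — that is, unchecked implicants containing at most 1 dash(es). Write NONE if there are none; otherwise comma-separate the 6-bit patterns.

-00001, -10100, 000-01, 01-110, 0101-0, 1-0000, 10000-, 11010-

Round 0: 000001✓ 000101✓ 010100✓ 010110✓ 011110✓ 100000✓ 100001✓ 110000✓ 110100✓ 110101✓ 111000✓ 111100✓
Round 1: -00001 -10100 000-01 01-110 0101-0 1-0000 10000- 11-000✓ 11-100✓ 110-00✓ 11010- 111-00✓
Round 2: 11--00
PIs = {-00001, -10100, 000-01, 01-110, 0101-0, 1-0000, 10000-, 11--00, 11010-}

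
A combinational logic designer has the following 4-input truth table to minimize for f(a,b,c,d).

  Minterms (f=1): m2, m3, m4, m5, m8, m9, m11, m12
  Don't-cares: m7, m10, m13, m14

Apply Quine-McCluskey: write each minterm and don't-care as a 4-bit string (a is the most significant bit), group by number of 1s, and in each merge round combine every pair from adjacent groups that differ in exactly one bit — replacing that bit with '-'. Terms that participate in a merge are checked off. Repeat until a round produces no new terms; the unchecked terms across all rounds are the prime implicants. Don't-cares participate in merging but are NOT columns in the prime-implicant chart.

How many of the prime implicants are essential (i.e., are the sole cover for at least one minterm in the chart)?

[col 0] 0010*, 0011*, 0100*, 0101*, 0111*, 1000*, 1001*, 1010*, 1011*, 1100*, 1101*, 1110*
[col 1] -010*, -011*, -100*, -101*, 0-11, 001-*, 01-1, 010-*, 1-00*, 1-01*, 1-10*, 10-0*, 10-1*, 100-*, 101-*, 11-0*, 110-*
[col 2] -01-, -10-, 1--0, 1-0-, 10--
Prime implicants: -01-, -10-, 0-11, 01-1, 1--0, 1-0-, 10--
PI chart (minterm → PIs covering it):
  2 | -01-  (sole → essential)
  3 | -01-,0-11
  4 | -10-  (sole → essential)
  5 | -10-,01-1
  8 | 1--0,1-0-,10--
  9 | 1-0-,10--
  11 | -01-,10--
  12 | -10-,1--0,1-0-
Essential prime implicants: -01-, -10-

2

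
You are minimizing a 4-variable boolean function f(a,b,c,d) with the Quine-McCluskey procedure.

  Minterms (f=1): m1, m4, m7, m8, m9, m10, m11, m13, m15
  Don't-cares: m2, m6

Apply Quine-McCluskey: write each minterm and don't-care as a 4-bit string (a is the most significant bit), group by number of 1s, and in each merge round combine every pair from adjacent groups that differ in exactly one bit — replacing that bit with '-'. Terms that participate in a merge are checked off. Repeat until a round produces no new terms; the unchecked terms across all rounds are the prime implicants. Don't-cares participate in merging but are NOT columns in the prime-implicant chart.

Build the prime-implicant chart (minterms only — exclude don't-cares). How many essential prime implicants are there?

4

[col 0] 0001*, 0010*, 0100*, 0110*, 0111*, 1000*, 1001*, 1010*, 1011*, 1101*, 1111*
[col 1] -001, -010, -111, 0-10, 01-0, 011-, 1-01*, 1-11*, 10-0*, 10-1*, 100-*, 101-*, 11-1*
[col 2] 1--1, 10--
Prime implicants: -001, -010, -111, 0-10, 01-0, 011-, 1--1, 10--
PI chart (minterm → PIs covering it):
  1 | -001  (sole → essential)
  4 | 01-0  (sole → essential)
  7 | -111,011-
  8 | 10--  (sole → essential)
  9 | -001,1--1,10--
  10 | -010,10--
  11 | 1--1,10--
  13 | 1--1  (sole → essential)
  15 | -111,1--1
Essential prime implicants: -001, 01-0, 1--1, 10--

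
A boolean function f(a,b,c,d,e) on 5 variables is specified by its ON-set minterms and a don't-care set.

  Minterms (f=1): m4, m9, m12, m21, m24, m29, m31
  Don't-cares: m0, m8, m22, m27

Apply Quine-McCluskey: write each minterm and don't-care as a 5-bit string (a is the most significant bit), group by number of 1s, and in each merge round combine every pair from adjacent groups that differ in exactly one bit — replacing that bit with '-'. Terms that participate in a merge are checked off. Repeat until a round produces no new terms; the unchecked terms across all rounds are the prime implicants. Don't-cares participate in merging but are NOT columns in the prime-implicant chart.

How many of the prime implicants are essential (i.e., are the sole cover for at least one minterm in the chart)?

Round 0: 00000✓ 00100✓ 01000✓ 01001✓ 01100✓ 10101✓ 10110 11000✓ 11011✓ 11101✓ 11111✓
Round 1: -1000 0-000✓ 0-100✓ 00-00✓ 01-00✓ 0100- 1-101 11-11 111-1
Round 2: 0--00
PIs = {-1000, 0--00, 0100-, 1-101, 10110, 11-11, 111-1}
Coverage chart:
  m4: 0--00 ←essential
  m9: 0100- ←essential
  m12: 0--00 ←essential
  m21: 1-101 ←essential
  m24: -1000 ←essential
  m29: 1-101,111-1
  m31: 11-11,111-1
Essential: -1000, 0--00, 0100-, 1-101

4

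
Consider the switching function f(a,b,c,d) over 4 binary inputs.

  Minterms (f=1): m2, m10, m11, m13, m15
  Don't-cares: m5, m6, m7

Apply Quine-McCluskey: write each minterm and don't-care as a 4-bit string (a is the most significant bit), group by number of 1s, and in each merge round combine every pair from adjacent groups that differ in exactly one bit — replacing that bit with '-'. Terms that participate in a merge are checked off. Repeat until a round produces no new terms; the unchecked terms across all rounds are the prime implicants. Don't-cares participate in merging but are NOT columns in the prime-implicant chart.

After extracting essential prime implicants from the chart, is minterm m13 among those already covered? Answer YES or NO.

Round 0: 0010✓ 0101✓ 0110✓ 0111✓ 1010✓ 1011✓ 1101✓ 1111✓
Round 1: -010 -101✓ -111✓ 0-10 01-1✓ 011- 1-11 101- 11-1✓
Round 2: -1-1
PIs = {-010, -1-1, 0-10, 011-, 1-11, 101-}
Coverage chart:
  m2: -010,0-10
  m10: -010,101-
  m11: 1-11,101-
  m13: -1-1 ←essential
  m15: -1-1,1-11
Essential: -1-1

YES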